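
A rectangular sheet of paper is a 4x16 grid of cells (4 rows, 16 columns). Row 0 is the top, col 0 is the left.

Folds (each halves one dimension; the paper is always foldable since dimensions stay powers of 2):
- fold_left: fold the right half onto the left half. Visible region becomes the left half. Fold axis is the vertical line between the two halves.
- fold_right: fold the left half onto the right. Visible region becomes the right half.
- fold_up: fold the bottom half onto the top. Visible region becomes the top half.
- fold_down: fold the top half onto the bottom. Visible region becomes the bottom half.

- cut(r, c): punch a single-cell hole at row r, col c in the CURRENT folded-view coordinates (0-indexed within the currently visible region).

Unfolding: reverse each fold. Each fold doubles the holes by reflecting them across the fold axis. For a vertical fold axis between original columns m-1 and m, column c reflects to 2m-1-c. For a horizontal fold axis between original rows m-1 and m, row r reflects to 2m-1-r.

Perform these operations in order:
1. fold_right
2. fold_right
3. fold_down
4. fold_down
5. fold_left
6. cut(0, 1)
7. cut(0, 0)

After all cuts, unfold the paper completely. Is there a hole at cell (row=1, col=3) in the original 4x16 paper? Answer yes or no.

Answer: yes

Derivation:
Op 1 fold_right: fold axis v@8; visible region now rows[0,4) x cols[8,16) = 4x8
Op 2 fold_right: fold axis v@12; visible region now rows[0,4) x cols[12,16) = 4x4
Op 3 fold_down: fold axis h@2; visible region now rows[2,4) x cols[12,16) = 2x4
Op 4 fold_down: fold axis h@3; visible region now rows[3,4) x cols[12,16) = 1x4
Op 5 fold_left: fold axis v@14; visible region now rows[3,4) x cols[12,14) = 1x2
Op 6 cut(0, 1): punch at orig (3,13); cuts so far [(3, 13)]; region rows[3,4) x cols[12,14) = 1x2
Op 7 cut(0, 0): punch at orig (3,12); cuts so far [(3, 12), (3, 13)]; region rows[3,4) x cols[12,14) = 1x2
Unfold 1 (reflect across v@14): 4 holes -> [(3, 12), (3, 13), (3, 14), (3, 15)]
Unfold 2 (reflect across h@3): 8 holes -> [(2, 12), (2, 13), (2, 14), (2, 15), (3, 12), (3, 13), (3, 14), (3, 15)]
Unfold 3 (reflect across h@2): 16 holes -> [(0, 12), (0, 13), (0, 14), (0, 15), (1, 12), (1, 13), (1, 14), (1, 15), (2, 12), (2, 13), (2, 14), (2, 15), (3, 12), (3, 13), (3, 14), (3, 15)]
Unfold 4 (reflect across v@12): 32 holes -> [(0, 8), (0, 9), (0, 10), (0, 11), (0, 12), (0, 13), (0, 14), (0, 15), (1, 8), (1, 9), (1, 10), (1, 11), (1, 12), (1, 13), (1, 14), (1, 15), (2, 8), (2, 9), (2, 10), (2, 11), (2, 12), (2, 13), (2, 14), (2, 15), (3, 8), (3, 9), (3, 10), (3, 11), (3, 12), (3, 13), (3, 14), (3, 15)]
Unfold 5 (reflect across v@8): 64 holes -> [(0, 0), (0, 1), (0, 2), (0, 3), (0, 4), (0, 5), (0, 6), (0, 7), (0, 8), (0, 9), (0, 10), (0, 11), (0, 12), (0, 13), (0, 14), (0, 15), (1, 0), (1, 1), (1, 2), (1, 3), (1, 4), (1, 5), (1, 6), (1, 7), (1, 8), (1, 9), (1, 10), (1, 11), (1, 12), (1, 13), (1, 14), (1, 15), (2, 0), (2, 1), (2, 2), (2, 3), (2, 4), (2, 5), (2, 6), (2, 7), (2, 8), (2, 9), (2, 10), (2, 11), (2, 12), (2, 13), (2, 14), (2, 15), (3, 0), (3, 1), (3, 2), (3, 3), (3, 4), (3, 5), (3, 6), (3, 7), (3, 8), (3, 9), (3, 10), (3, 11), (3, 12), (3, 13), (3, 14), (3, 15)]
Holes: [(0, 0), (0, 1), (0, 2), (0, 3), (0, 4), (0, 5), (0, 6), (0, 7), (0, 8), (0, 9), (0, 10), (0, 11), (0, 12), (0, 13), (0, 14), (0, 15), (1, 0), (1, 1), (1, 2), (1, 3), (1, 4), (1, 5), (1, 6), (1, 7), (1, 8), (1, 9), (1, 10), (1, 11), (1, 12), (1, 13), (1, 14), (1, 15), (2, 0), (2, 1), (2, 2), (2, 3), (2, 4), (2, 5), (2, 6), (2, 7), (2, 8), (2, 9), (2, 10), (2, 11), (2, 12), (2, 13), (2, 14), (2, 15), (3, 0), (3, 1), (3, 2), (3, 3), (3, 4), (3, 5), (3, 6), (3, 7), (3, 8), (3, 9), (3, 10), (3, 11), (3, 12), (3, 13), (3, 14), (3, 15)]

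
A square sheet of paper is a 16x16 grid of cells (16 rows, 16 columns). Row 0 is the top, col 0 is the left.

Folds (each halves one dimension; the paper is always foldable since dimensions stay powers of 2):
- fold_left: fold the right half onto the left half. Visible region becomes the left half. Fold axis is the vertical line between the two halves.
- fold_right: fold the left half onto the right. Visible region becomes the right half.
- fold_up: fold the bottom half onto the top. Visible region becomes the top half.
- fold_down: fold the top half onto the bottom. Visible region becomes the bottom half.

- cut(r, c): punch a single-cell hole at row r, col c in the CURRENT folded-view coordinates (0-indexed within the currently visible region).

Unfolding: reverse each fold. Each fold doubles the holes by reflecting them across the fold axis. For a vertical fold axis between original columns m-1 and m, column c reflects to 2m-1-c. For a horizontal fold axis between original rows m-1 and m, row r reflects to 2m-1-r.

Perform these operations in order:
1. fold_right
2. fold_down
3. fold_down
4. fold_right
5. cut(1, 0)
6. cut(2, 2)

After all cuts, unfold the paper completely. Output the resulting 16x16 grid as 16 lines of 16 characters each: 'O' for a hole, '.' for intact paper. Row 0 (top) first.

Op 1 fold_right: fold axis v@8; visible region now rows[0,16) x cols[8,16) = 16x8
Op 2 fold_down: fold axis h@8; visible region now rows[8,16) x cols[8,16) = 8x8
Op 3 fold_down: fold axis h@12; visible region now rows[12,16) x cols[8,16) = 4x8
Op 4 fold_right: fold axis v@12; visible region now rows[12,16) x cols[12,16) = 4x4
Op 5 cut(1, 0): punch at orig (13,12); cuts so far [(13, 12)]; region rows[12,16) x cols[12,16) = 4x4
Op 6 cut(2, 2): punch at orig (14,14); cuts so far [(13, 12), (14, 14)]; region rows[12,16) x cols[12,16) = 4x4
Unfold 1 (reflect across v@12): 4 holes -> [(13, 11), (13, 12), (14, 9), (14, 14)]
Unfold 2 (reflect across h@12): 8 holes -> [(9, 9), (9, 14), (10, 11), (10, 12), (13, 11), (13, 12), (14, 9), (14, 14)]
Unfold 3 (reflect across h@8): 16 holes -> [(1, 9), (1, 14), (2, 11), (2, 12), (5, 11), (5, 12), (6, 9), (6, 14), (9, 9), (9, 14), (10, 11), (10, 12), (13, 11), (13, 12), (14, 9), (14, 14)]
Unfold 4 (reflect across v@8): 32 holes -> [(1, 1), (1, 6), (1, 9), (1, 14), (2, 3), (2, 4), (2, 11), (2, 12), (5, 3), (5, 4), (5, 11), (5, 12), (6, 1), (6, 6), (6, 9), (6, 14), (9, 1), (9, 6), (9, 9), (9, 14), (10, 3), (10, 4), (10, 11), (10, 12), (13, 3), (13, 4), (13, 11), (13, 12), (14, 1), (14, 6), (14, 9), (14, 14)]

Answer: ................
.O....O..O....O.
...OO......OO...
................
................
...OO......OO...
.O....O..O....O.
................
................
.O....O..O....O.
...OO......OO...
................
................
...OO......OO...
.O....O..O....O.
................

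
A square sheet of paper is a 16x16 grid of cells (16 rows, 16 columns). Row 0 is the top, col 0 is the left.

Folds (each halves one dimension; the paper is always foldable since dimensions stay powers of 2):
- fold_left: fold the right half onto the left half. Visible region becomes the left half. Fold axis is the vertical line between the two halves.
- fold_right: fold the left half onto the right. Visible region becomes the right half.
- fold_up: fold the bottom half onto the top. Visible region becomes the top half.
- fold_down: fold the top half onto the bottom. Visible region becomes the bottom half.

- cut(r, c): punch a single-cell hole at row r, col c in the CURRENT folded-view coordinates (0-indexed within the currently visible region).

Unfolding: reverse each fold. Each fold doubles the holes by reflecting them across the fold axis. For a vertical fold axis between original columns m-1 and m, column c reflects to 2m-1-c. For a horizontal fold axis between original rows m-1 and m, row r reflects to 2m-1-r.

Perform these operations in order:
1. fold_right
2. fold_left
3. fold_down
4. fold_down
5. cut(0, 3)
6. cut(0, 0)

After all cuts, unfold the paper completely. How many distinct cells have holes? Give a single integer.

Op 1 fold_right: fold axis v@8; visible region now rows[0,16) x cols[8,16) = 16x8
Op 2 fold_left: fold axis v@12; visible region now rows[0,16) x cols[8,12) = 16x4
Op 3 fold_down: fold axis h@8; visible region now rows[8,16) x cols[8,12) = 8x4
Op 4 fold_down: fold axis h@12; visible region now rows[12,16) x cols[8,12) = 4x4
Op 5 cut(0, 3): punch at orig (12,11); cuts so far [(12, 11)]; region rows[12,16) x cols[8,12) = 4x4
Op 6 cut(0, 0): punch at orig (12,8); cuts so far [(12, 8), (12, 11)]; region rows[12,16) x cols[8,12) = 4x4
Unfold 1 (reflect across h@12): 4 holes -> [(11, 8), (11, 11), (12, 8), (12, 11)]
Unfold 2 (reflect across h@8): 8 holes -> [(3, 8), (3, 11), (4, 8), (4, 11), (11, 8), (11, 11), (12, 8), (12, 11)]
Unfold 3 (reflect across v@12): 16 holes -> [(3, 8), (3, 11), (3, 12), (3, 15), (4, 8), (4, 11), (4, 12), (4, 15), (11, 8), (11, 11), (11, 12), (11, 15), (12, 8), (12, 11), (12, 12), (12, 15)]
Unfold 4 (reflect across v@8): 32 holes -> [(3, 0), (3, 3), (3, 4), (3, 7), (3, 8), (3, 11), (3, 12), (3, 15), (4, 0), (4, 3), (4, 4), (4, 7), (4, 8), (4, 11), (4, 12), (4, 15), (11, 0), (11, 3), (11, 4), (11, 7), (11, 8), (11, 11), (11, 12), (11, 15), (12, 0), (12, 3), (12, 4), (12, 7), (12, 8), (12, 11), (12, 12), (12, 15)]

Answer: 32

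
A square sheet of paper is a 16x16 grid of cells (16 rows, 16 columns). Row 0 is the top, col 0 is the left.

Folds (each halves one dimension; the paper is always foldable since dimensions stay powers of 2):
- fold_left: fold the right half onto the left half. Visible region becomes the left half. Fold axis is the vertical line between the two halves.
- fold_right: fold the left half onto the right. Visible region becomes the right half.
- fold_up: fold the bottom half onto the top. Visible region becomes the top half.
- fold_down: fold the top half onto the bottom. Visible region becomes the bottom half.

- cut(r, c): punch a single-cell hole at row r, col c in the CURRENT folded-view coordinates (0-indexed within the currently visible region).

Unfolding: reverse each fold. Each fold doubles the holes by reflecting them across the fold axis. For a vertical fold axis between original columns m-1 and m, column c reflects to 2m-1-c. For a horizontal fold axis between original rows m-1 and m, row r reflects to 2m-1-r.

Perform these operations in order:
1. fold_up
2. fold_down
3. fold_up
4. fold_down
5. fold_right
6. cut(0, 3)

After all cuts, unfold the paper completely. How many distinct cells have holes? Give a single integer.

Op 1 fold_up: fold axis h@8; visible region now rows[0,8) x cols[0,16) = 8x16
Op 2 fold_down: fold axis h@4; visible region now rows[4,8) x cols[0,16) = 4x16
Op 3 fold_up: fold axis h@6; visible region now rows[4,6) x cols[0,16) = 2x16
Op 4 fold_down: fold axis h@5; visible region now rows[5,6) x cols[0,16) = 1x16
Op 5 fold_right: fold axis v@8; visible region now rows[5,6) x cols[8,16) = 1x8
Op 6 cut(0, 3): punch at orig (5,11); cuts so far [(5, 11)]; region rows[5,6) x cols[8,16) = 1x8
Unfold 1 (reflect across v@8): 2 holes -> [(5, 4), (5, 11)]
Unfold 2 (reflect across h@5): 4 holes -> [(4, 4), (4, 11), (5, 4), (5, 11)]
Unfold 3 (reflect across h@6): 8 holes -> [(4, 4), (4, 11), (5, 4), (5, 11), (6, 4), (6, 11), (7, 4), (7, 11)]
Unfold 4 (reflect across h@4): 16 holes -> [(0, 4), (0, 11), (1, 4), (1, 11), (2, 4), (2, 11), (3, 4), (3, 11), (4, 4), (4, 11), (5, 4), (5, 11), (6, 4), (6, 11), (7, 4), (7, 11)]
Unfold 5 (reflect across h@8): 32 holes -> [(0, 4), (0, 11), (1, 4), (1, 11), (2, 4), (2, 11), (3, 4), (3, 11), (4, 4), (4, 11), (5, 4), (5, 11), (6, 4), (6, 11), (7, 4), (7, 11), (8, 4), (8, 11), (9, 4), (9, 11), (10, 4), (10, 11), (11, 4), (11, 11), (12, 4), (12, 11), (13, 4), (13, 11), (14, 4), (14, 11), (15, 4), (15, 11)]

Answer: 32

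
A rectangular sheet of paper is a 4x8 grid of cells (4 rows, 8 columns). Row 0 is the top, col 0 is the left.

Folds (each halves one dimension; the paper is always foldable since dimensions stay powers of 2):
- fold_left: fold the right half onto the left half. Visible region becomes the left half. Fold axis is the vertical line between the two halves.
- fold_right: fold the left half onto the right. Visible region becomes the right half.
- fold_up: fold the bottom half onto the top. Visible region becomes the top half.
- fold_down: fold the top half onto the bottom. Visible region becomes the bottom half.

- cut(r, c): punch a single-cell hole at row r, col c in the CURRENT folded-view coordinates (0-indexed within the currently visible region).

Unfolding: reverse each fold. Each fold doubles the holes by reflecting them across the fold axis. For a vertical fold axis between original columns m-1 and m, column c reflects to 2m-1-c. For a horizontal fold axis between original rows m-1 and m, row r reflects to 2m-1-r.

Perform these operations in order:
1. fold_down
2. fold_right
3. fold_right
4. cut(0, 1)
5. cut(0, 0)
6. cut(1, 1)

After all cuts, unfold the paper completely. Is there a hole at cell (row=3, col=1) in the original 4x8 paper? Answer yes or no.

Answer: no

Derivation:
Op 1 fold_down: fold axis h@2; visible region now rows[2,4) x cols[0,8) = 2x8
Op 2 fold_right: fold axis v@4; visible region now rows[2,4) x cols[4,8) = 2x4
Op 3 fold_right: fold axis v@6; visible region now rows[2,4) x cols[6,8) = 2x2
Op 4 cut(0, 1): punch at orig (2,7); cuts so far [(2, 7)]; region rows[2,4) x cols[6,8) = 2x2
Op 5 cut(0, 0): punch at orig (2,6); cuts so far [(2, 6), (2, 7)]; region rows[2,4) x cols[6,8) = 2x2
Op 6 cut(1, 1): punch at orig (3,7); cuts so far [(2, 6), (2, 7), (3, 7)]; region rows[2,4) x cols[6,8) = 2x2
Unfold 1 (reflect across v@6): 6 holes -> [(2, 4), (2, 5), (2, 6), (2, 7), (3, 4), (3, 7)]
Unfold 2 (reflect across v@4): 12 holes -> [(2, 0), (2, 1), (2, 2), (2, 3), (2, 4), (2, 5), (2, 6), (2, 7), (3, 0), (3, 3), (3, 4), (3, 7)]
Unfold 3 (reflect across h@2): 24 holes -> [(0, 0), (0, 3), (0, 4), (0, 7), (1, 0), (1, 1), (1, 2), (1, 3), (1, 4), (1, 5), (1, 6), (1, 7), (2, 0), (2, 1), (2, 2), (2, 3), (2, 4), (2, 5), (2, 6), (2, 7), (3, 0), (3, 3), (3, 4), (3, 7)]
Holes: [(0, 0), (0, 3), (0, 4), (0, 7), (1, 0), (1, 1), (1, 2), (1, 3), (1, 4), (1, 5), (1, 6), (1, 7), (2, 0), (2, 1), (2, 2), (2, 3), (2, 4), (2, 5), (2, 6), (2, 7), (3, 0), (3, 3), (3, 4), (3, 7)]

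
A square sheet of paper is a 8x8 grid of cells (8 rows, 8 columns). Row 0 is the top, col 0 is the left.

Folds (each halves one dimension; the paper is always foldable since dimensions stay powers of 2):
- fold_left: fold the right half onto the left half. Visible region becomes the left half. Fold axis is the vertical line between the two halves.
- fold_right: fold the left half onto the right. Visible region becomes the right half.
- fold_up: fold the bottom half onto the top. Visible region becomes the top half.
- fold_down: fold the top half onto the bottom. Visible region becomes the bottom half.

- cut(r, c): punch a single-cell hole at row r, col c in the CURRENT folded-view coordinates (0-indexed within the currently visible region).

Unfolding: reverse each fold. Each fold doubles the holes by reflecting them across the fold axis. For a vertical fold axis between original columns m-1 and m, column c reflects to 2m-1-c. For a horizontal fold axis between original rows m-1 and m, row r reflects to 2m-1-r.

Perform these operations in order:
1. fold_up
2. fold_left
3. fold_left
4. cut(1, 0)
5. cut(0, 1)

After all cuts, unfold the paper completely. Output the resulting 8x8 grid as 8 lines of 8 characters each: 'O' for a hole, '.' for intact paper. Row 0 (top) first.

Answer: .OO..OO.
O..OO..O
........
........
........
........
O..OO..O
.OO..OO.

Derivation:
Op 1 fold_up: fold axis h@4; visible region now rows[0,4) x cols[0,8) = 4x8
Op 2 fold_left: fold axis v@4; visible region now rows[0,4) x cols[0,4) = 4x4
Op 3 fold_left: fold axis v@2; visible region now rows[0,4) x cols[0,2) = 4x2
Op 4 cut(1, 0): punch at orig (1,0); cuts so far [(1, 0)]; region rows[0,4) x cols[0,2) = 4x2
Op 5 cut(0, 1): punch at orig (0,1); cuts so far [(0, 1), (1, 0)]; region rows[0,4) x cols[0,2) = 4x2
Unfold 1 (reflect across v@2): 4 holes -> [(0, 1), (0, 2), (1, 0), (1, 3)]
Unfold 2 (reflect across v@4): 8 holes -> [(0, 1), (0, 2), (0, 5), (0, 6), (1, 0), (1, 3), (1, 4), (1, 7)]
Unfold 3 (reflect across h@4): 16 holes -> [(0, 1), (0, 2), (0, 5), (0, 6), (1, 0), (1, 3), (1, 4), (1, 7), (6, 0), (6, 3), (6, 4), (6, 7), (7, 1), (7, 2), (7, 5), (7, 6)]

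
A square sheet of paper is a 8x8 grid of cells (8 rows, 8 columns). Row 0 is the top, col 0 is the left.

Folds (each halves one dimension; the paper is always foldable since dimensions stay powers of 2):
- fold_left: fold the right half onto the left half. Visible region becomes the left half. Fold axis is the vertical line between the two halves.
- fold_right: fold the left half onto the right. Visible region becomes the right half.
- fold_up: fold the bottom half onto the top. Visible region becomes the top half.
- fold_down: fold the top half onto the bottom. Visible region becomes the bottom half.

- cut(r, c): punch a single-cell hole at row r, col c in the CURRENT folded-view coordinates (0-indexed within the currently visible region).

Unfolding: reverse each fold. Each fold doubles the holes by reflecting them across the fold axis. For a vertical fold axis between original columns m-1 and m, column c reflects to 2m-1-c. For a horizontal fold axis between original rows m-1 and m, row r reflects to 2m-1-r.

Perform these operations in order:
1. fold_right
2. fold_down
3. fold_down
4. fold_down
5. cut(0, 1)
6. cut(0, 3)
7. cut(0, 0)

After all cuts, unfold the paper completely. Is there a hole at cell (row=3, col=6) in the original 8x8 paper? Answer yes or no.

Op 1 fold_right: fold axis v@4; visible region now rows[0,8) x cols[4,8) = 8x4
Op 2 fold_down: fold axis h@4; visible region now rows[4,8) x cols[4,8) = 4x4
Op 3 fold_down: fold axis h@6; visible region now rows[6,8) x cols[4,8) = 2x4
Op 4 fold_down: fold axis h@7; visible region now rows[7,8) x cols[4,8) = 1x4
Op 5 cut(0, 1): punch at orig (7,5); cuts so far [(7, 5)]; region rows[7,8) x cols[4,8) = 1x4
Op 6 cut(0, 3): punch at orig (7,7); cuts so far [(7, 5), (7, 7)]; region rows[7,8) x cols[4,8) = 1x4
Op 7 cut(0, 0): punch at orig (7,4); cuts so far [(7, 4), (7, 5), (7, 7)]; region rows[7,8) x cols[4,8) = 1x4
Unfold 1 (reflect across h@7): 6 holes -> [(6, 4), (6, 5), (6, 7), (7, 4), (7, 5), (7, 7)]
Unfold 2 (reflect across h@6): 12 holes -> [(4, 4), (4, 5), (4, 7), (5, 4), (5, 5), (5, 7), (6, 4), (6, 5), (6, 7), (7, 4), (7, 5), (7, 7)]
Unfold 3 (reflect across h@4): 24 holes -> [(0, 4), (0, 5), (0, 7), (1, 4), (1, 5), (1, 7), (2, 4), (2, 5), (2, 7), (3, 4), (3, 5), (3, 7), (4, 4), (4, 5), (4, 7), (5, 4), (5, 5), (5, 7), (6, 4), (6, 5), (6, 7), (7, 4), (7, 5), (7, 7)]
Unfold 4 (reflect across v@4): 48 holes -> [(0, 0), (0, 2), (0, 3), (0, 4), (0, 5), (0, 7), (1, 0), (1, 2), (1, 3), (1, 4), (1, 5), (1, 7), (2, 0), (2, 2), (2, 3), (2, 4), (2, 5), (2, 7), (3, 0), (3, 2), (3, 3), (3, 4), (3, 5), (3, 7), (4, 0), (4, 2), (4, 3), (4, 4), (4, 5), (4, 7), (5, 0), (5, 2), (5, 3), (5, 4), (5, 5), (5, 7), (6, 0), (6, 2), (6, 3), (6, 4), (6, 5), (6, 7), (7, 0), (7, 2), (7, 3), (7, 4), (7, 5), (7, 7)]
Holes: [(0, 0), (0, 2), (0, 3), (0, 4), (0, 5), (0, 7), (1, 0), (1, 2), (1, 3), (1, 4), (1, 5), (1, 7), (2, 0), (2, 2), (2, 3), (2, 4), (2, 5), (2, 7), (3, 0), (3, 2), (3, 3), (3, 4), (3, 5), (3, 7), (4, 0), (4, 2), (4, 3), (4, 4), (4, 5), (4, 7), (5, 0), (5, 2), (5, 3), (5, 4), (5, 5), (5, 7), (6, 0), (6, 2), (6, 3), (6, 4), (6, 5), (6, 7), (7, 0), (7, 2), (7, 3), (7, 4), (7, 5), (7, 7)]

Answer: no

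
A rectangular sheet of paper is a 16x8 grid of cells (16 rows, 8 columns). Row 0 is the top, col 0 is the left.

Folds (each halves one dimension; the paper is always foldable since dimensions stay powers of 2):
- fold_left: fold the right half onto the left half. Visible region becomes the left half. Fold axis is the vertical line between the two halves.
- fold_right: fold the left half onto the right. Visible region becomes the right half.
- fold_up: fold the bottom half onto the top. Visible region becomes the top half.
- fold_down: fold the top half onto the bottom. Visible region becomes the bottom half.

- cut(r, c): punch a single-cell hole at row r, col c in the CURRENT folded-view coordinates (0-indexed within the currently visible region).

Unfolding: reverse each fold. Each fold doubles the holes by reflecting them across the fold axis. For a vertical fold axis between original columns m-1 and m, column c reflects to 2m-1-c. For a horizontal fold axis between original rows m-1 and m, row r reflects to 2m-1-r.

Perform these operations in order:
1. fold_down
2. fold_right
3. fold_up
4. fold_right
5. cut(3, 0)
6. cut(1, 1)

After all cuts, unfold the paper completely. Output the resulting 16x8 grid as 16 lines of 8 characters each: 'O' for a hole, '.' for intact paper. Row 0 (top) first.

Op 1 fold_down: fold axis h@8; visible region now rows[8,16) x cols[0,8) = 8x8
Op 2 fold_right: fold axis v@4; visible region now rows[8,16) x cols[4,8) = 8x4
Op 3 fold_up: fold axis h@12; visible region now rows[8,12) x cols[4,8) = 4x4
Op 4 fold_right: fold axis v@6; visible region now rows[8,12) x cols[6,8) = 4x2
Op 5 cut(3, 0): punch at orig (11,6); cuts so far [(11, 6)]; region rows[8,12) x cols[6,8) = 4x2
Op 6 cut(1, 1): punch at orig (9,7); cuts so far [(9, 7), (11, 6)]; region rows[8,12) x cols[6,8) = 4x2
Unfold 1 (reflect across v@6): 4 holes -> [(9, 4), (9, 7), (11, 5), (11, 6)]
Unfold 2 (reflect across h@12): 8 holes -> [(9, 4), (9, 7), (11, 5), (11, 6), (12, 5), (12, 6), (14, 4), (14, 7)]
Unfold 3 (reflect across v@4): 16 holes -> [(9, 0), (9, 3), (9, 4), (9, 7), (11, 1), (11, 2), (11, 5), (11, 6), (12, 1), (12, 2), (12, 5), (12, 6), (14, 0), (14, 3), (14, 4), (14, 7)]
Unfold 4 (reflect across h@8): 32 holes -> [(1, 0), (1, 3), (1, 4), (1, 7), (3, 1), (3, 2), (3, 5), (3, 6), (4, 1), (4, 2), (4, 5), (4, 6), (6, 0), (6, 3), (6, 4), (6, 7), (9, 0), (9, 3), (9, 4), (9, 7), (11, 1), (11, 2), (11, 5), (11, 6), (12, 1), (12, 2), (12, 5), (12, 6), (14, 0), (14, 3), (14, 4), (14, 7)]

Answer: ........
O..OO..O
........
.OO..OO.
.OO..OO.
........
O..OO..O
........
........
O..OO..O
........
.OO..OO.
.OO..OO.
........
O..OO..O
........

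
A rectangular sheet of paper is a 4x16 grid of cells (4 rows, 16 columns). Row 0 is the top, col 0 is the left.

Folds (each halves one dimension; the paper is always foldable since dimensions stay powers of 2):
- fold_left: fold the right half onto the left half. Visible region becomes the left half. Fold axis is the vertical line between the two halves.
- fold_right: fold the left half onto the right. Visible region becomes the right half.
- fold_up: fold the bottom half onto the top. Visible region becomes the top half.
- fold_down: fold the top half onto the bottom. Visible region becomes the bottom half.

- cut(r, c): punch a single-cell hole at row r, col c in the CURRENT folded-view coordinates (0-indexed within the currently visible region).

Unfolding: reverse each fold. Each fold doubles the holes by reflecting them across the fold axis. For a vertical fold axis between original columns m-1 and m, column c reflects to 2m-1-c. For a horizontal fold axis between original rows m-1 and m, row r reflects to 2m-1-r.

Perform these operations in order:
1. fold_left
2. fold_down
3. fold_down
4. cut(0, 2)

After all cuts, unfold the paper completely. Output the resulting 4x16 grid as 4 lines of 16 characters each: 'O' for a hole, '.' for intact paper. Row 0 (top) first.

Answer: ..O..........O..
..O..........O..
..O..........O..
..O..........O..

Derivation:
Op 1 fold_left: fold axis v@8; visible region now rows[0,4) x cols[0,8) = 4x8
Op 2 fold_down: fold axis h@2; visible region now rows[2,4) x cols[0,8) = 2x8
Op 3 fold_down: fold axis h@3; visible region now rows[3,4) x cols[0,8) = 1x8
Op 4 cut(0, 2): punch at orig (3,2); cuts so far [(3, 2)]; region rows[3,4) x cols[0,8) = 1x8
Unfold 1 (reflect across h@3): 2 holes -> [(2, 2), (3, 2)]
Unfold 2 (reflect across h@2): 4 holes -> [(0, 2), (1, 2), (2, 2), (3, 2)]
Unfold 3 (reflect across v@8): 8 holes -> [(0, 2), (0, 13), (1, 2), (1, 13), (2, 2), (2, 13), (3, 2), (3, 13)]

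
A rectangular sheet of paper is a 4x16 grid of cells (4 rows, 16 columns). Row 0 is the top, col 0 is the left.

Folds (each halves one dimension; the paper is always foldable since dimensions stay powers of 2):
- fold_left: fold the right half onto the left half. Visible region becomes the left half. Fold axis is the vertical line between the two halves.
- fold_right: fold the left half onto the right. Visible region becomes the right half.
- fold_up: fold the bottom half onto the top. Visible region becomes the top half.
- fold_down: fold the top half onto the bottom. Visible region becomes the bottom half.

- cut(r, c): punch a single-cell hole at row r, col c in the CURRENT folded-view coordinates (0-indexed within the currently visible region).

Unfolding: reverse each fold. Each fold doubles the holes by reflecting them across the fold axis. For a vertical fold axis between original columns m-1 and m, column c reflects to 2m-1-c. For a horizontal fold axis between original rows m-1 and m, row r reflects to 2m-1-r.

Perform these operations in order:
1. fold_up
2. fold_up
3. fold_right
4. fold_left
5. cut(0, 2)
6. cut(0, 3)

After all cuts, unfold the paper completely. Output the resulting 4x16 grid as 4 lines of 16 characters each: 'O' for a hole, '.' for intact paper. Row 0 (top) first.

Op 1 fold_up: fold axis h@2; visible region now rows[0,2) x cols[0,16) = 2x16
Op 2 fold_up: fold axis h@1; visible region now rows[0,1) x cols[0,16) = 1x16
Op 3 fold_right: fold axis v@8; visible region now rows[0,1) x cols[8,16) = 1x8
Op 4 fold_left: fold axis v@12; visible region now rows[0,1) x cols[8,12) = 1x4
Op 5 cut(0, 2): punch at orig (0,10); cuts so far [(0, 10)]; region rows[0,1) x cols[8,12) = 1x4
Op 6 cut(0, 3): punch at orig (0,11); cuts so far [(0, 10), (0, 11)]; region rows[0,1) x cols[8,12) = 1x4
Unfold 1 (reflect across v@12): 4 holes -> [(0, 10), (0, 11), (0, 12), (0, 13)]
Unfold 2 (reflect across v@8): 8 holes -> [(0, 2), (0, 3), (0, 4), (0, 5), (0, 10), (0, 11), (0, 12), (0, 13)]
Unfold 3 (reflect across h@1): 16 holes -> [(0, 2), (0, 3), (0, 4), (0, 5), (0, 10), (0, 11), (0, 12), (0, 13), (1, 2), (1, 3), (1, 4), (1, 5), (1, 10), (1, 11), (1, 12), (1, 13)]
Unfold 4 (reflect across h@2): 32 holes -> [(0, 2), (0, 3), (0, 4), (0, 5), (0, 10), (0, 11), (0, 12), (0, 13), (1, 2), (1, 3), (1, 4), (1, 5), (1, 10), (1, 11), (1, 12), (1, 13), (2, 2), (2, 3), (2, 4), (2, 5), (2, 10), (2, 11), (2, 12), (2, 13), (3, 2), (3, 3), (3, 4), (3, 5), (3, 10), (3, 11), (3, 12), (3, 13)]

Answer: ..OOOO....OOOO..
..OOOO....OOOO..
..OOOO....OOOO..
..OOOO....OOOO..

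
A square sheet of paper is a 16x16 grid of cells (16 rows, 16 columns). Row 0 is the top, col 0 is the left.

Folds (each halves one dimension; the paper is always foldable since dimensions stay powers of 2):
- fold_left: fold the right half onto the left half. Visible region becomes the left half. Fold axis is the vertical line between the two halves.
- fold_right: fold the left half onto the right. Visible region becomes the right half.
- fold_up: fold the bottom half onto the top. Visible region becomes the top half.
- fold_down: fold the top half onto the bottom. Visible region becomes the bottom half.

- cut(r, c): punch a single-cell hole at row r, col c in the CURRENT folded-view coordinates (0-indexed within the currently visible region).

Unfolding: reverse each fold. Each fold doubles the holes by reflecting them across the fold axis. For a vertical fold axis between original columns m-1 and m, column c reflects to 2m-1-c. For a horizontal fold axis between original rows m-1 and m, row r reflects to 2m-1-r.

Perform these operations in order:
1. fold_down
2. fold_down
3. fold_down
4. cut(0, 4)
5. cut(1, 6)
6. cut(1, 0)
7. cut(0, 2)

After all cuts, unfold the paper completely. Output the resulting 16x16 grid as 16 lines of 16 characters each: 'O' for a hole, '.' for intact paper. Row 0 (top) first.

Op 1 fold_down: fold axis h@8; visible region now rows[8,16) x cols[0,16) = 8x16
Op 2 fold_down: fold axis h@12; visible region now rows[12,16) x cols[0,16) = 4x16
Op 3 fold_down: fold axis h@14; visible region now rows[14,16) x cols[0,16) = 2x16
Op 4 cut(0, 4): punch at orig (14,4); cuts so far [(14, 4)]; region rows[14,16) x cols[0,16) = 2x16
Op 5 cut(1, 6): punch at orig (15,6); cuts so far [(14, 4), (15, 6)]; region rows[14,16) x cols[0,16) = 2x16
Op 6 cut(1, 0): punch at orig (15,0); cuts so far [(14, 4), (15, 0), (15, 6)]; region rows[14,16) x cols[0,16) = 2x16
Op 7 cut(0, 2): punch at orig (14,2); cuts so far [(14, 2), (14, 4), (15, 0), (15, 6)]; region rows[14,16) x cols[0,16) = 2x16
Unfold 1 (reflect across h@14): 8 holes -> [(12, 0), (12, 6), (13, 2), (13, 4), (14, 2), (14, 4), (15, 0), (15, 6)]
Unfold 2 (reflect across h@12): 16 holes -> [(8, 0), (8, 6), (9, 2), (9, 4), (10, 2), (10, 4), (11, 0), (11, 6), (12, 0), (12, 6), (13, 2), (13, 4), (14, 2), (14, 4), (15, 0), (15, 6)]
Unfold 3 (reflect across h@8): 32 holes -> [(0, 0), (0, 6), (1, 2), (1, 4), (2, 2), (2, 4), (3, 0), (3, 6), (4, 0), (4, 6), (5, 2), (5, 4), (6, 2), (6, 4), (7, 0), (7, 6), (8, 0), (8, 6), (9, 2), (9, 4), (10, 2), (10, 4), (11, 0), (11, 6), (12, 0), (12, 6), (13, 2), (13, 4), (14, 2), (14, 4), (15, 0), (15, 6)]

Answer: O.....O.........
..O.O...........
..O.O...........
O.....O.........
O.....O.........
..O.O...........
..O.O...........
O.....O.........
O.....O.........
..O.O...........
..O.O...........
O.....O.........
O.....O.........
..O.O...........
..O.O...........
O.....O.........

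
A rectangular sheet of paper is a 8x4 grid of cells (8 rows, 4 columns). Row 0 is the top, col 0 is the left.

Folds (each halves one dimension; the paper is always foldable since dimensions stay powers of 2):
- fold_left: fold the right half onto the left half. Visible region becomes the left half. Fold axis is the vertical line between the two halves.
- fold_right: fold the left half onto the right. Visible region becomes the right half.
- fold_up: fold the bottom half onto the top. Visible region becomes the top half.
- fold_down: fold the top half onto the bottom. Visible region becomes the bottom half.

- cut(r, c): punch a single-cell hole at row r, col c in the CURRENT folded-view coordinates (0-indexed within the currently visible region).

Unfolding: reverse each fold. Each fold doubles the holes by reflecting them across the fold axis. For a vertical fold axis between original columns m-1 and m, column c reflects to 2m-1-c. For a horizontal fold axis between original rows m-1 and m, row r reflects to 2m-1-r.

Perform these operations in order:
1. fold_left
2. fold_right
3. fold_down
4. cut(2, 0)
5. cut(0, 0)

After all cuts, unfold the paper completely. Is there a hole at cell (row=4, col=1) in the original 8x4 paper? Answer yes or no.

Answer: yes

Derivation:
Op 1 fold_left: fold axis v@2; visible region now rows[0,8) x cols[0,2) = 8x2
Op 2 fold_right: fold axis v@1; visible region now rows[0,8) x cols[1,2) = 8x1
Op 3 fold_down: fold axis h@4; visible region now rows[4,8) x cols[1,2) = 4x1
Op 4 cut(2, 0): punch at orig (6,1); cuts so far [(6, 1)]; region rows[4,8) x cols[1,2) = 4x1
Op 5 cut(0, 0): punch at orig (4,1); cuts so far [(4, 1), (6, 1)]; region rows[4,8) x cols[1,2) = 4x1
Unfold 1 (reflect across h@4): 4 holes -> [(1, 1), (3, 1), (4, 1), (6, 1)]
Unfold 2 (reflect across v@1): 8 holes -> [(1, 0), (1, 1), (3, 0), (3, 1), (4, 0), (4, 1), (6, 0), (6, 1)]
Unfold 3 (reflect across v@2): 16 holes -> [(1, 0), (1, 1), (1, 2), (1, 3), (3, 0), (3, 1), (3, 2), (3, 3), (4, 0), (4, 1), (4, 2), (4, 3), (6, 0), (6, 1), (6, 2), (6, 3)]
Holes: [(1, 0), (1, 1), (1, 2), (1, 3), (3, 0), (3, 1), (3, 2), (3, 3), (4, 0), (4, 1), (4, 2), (4, 3), (6, 0), (6, 1), (6, 2), (6, 3)]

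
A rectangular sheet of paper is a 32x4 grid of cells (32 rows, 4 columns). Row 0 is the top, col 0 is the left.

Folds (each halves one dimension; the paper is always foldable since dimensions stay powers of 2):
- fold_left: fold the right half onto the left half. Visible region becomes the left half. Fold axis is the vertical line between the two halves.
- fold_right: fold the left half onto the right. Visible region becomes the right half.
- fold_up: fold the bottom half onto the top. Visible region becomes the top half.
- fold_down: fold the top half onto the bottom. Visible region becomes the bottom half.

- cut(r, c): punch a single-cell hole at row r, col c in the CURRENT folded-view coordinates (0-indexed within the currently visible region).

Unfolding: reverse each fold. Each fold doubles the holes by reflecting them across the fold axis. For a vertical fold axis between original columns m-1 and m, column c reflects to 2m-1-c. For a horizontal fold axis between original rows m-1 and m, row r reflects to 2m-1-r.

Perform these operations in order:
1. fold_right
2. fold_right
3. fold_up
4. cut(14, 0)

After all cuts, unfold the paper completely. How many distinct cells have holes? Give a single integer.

Op 1 fold_right: fold axis v@2; visible region now rows[0,32) x cols[2,4) = 32x2
Op 2 fold_right: fold axis v@3; visible region now rows[0,32) x cols[3,4) = 32x1
Op 3 fold_up: fold axis h@16; visible region now rows[0,16) x cols[3,4) = 16x1
Op 4 cut(14, 0): punch at orig (14,3); cuts so far [(14, 3)]; region rows[0,16) x cols[3,4) = 16x1
Unfold 1 (reflect across h@16): 2 holes -> [(14, 3), (17, 3)]
Unfold 2 (reflect across v@3): 4 holes -> [(14, 2), (14, 3), (17, 2), (17, 3)]
Unfold 3 (reflect across v@2): 8 holes -> [(14, 0), (14, 1), (14, 2), (14, 3), (17, 0), (17, 1), (17, 2), (17, 3)]

Answer: 8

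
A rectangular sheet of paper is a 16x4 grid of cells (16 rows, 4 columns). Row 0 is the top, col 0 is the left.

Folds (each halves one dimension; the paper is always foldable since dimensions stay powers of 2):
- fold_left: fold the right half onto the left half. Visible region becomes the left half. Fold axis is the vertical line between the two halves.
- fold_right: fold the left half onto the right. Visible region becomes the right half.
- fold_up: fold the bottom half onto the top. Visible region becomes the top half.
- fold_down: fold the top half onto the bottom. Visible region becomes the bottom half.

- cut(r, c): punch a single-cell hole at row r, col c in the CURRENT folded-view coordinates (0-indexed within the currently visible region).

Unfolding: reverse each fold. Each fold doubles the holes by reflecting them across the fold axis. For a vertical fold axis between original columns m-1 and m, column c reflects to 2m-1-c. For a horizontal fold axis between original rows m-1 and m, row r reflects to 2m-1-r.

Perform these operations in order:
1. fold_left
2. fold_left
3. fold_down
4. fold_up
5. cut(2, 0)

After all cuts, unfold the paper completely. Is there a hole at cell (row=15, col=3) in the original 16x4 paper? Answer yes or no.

Op 1 fold_left: fold axis v@2; visible region now rows[0,16) x cols[0,2) = 16x2
Op 2 fold_left: fold axis v@1; visible region now rows[0,16) x cols[0,1) = 16x1
Op 3 fold_down: fold axis h@8; visible region now rows[8,16) x cols[0,1) = 8x1
Op 4 fold_up: fold axis h@12; visible region now rows[8,12) x cols[0,1) = 4x1
Op 5 cut(2, 0): punch at orig (10,0); cuts so far [(10, 0)]; region rows[8,12) x cols[0,1) = 4x1
Unfold 1 (reflect across h@12): 2 holes -> [(10, 0), (13, 0)]
Unfold 2 (reflect across h@8): 4 holes -> [(2, 0), (5, 0), (10, 0), (13, 0)]
Unfold 3 (reflect across v@1): 8 holes -> [(2, 0), (2, 1), (5, 0), (5, 1), (10, 0), (10, 1), (13, 0), (13, 1)]
Unfold 4 (reflect across v@2): 16 holes -> [(2, 0), (2, 1), (2, 2), (2, 3), (5, 0), (5, 1), (5, 2), (5, 3), (10, 0), (10, 1), (10, 2), (10, 3), (13, 0), (13, 1), (13, 2), (13, 3)]
Holes: [(2, 0), (2, 1), (2, 2), (2, 3), (5, 0), (5, 1), (5, 2), (5, 3), (10, 0), (10, 1), (10, 2), (10, 3), (13, 0), (13, 1), (13, 2), (13, 3)]

Answer: no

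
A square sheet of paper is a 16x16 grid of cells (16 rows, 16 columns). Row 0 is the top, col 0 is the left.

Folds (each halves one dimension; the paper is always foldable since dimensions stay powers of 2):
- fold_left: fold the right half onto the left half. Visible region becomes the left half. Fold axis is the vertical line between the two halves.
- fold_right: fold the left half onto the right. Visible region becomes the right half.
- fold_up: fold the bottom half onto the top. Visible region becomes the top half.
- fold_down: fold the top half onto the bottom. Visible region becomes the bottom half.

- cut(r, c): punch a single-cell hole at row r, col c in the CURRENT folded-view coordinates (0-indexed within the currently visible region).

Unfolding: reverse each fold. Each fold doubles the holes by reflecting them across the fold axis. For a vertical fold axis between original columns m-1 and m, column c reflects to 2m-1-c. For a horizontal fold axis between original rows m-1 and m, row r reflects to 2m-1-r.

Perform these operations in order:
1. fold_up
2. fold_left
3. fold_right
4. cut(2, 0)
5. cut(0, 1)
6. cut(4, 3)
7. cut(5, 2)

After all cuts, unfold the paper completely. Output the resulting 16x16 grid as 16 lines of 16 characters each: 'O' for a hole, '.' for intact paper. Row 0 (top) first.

Answer: ..O..O....O..O..
................
...OO......OO...
................
O......OO......O
.O....O..O....O.
................
................
................
................
.O....O..O....O.
O......OO......O
................
...OO......OO...
................
..O..O....O..O..

Derivation:
Op 1 fold_up: fold axis h@8; visible region now rows[0,8) x cols[0,16) = 8x16
Op 2 fold_left: fold axis v@8; visible region now rows[0,8) x cols[0,8) = 8x8
Op 3 fold_right: fold axis v@4; visible region now rows[0,8) x cols[4,8) = 8x4
Op 4 cut(2, 0): punch at orig (2,4); cuts so far [(2, 4)]; region rows[0,8) x cols[4,8) = 8x4
Op 5 cut(0, 1): punch at orig (0,5); cuts so far [(0, 5), (2, 4)]; region rows[0,8) x cols[4,8) = 8x4
Op 6 cut(4, 3): punch at orig (4,7); cuts so far [(0, 5), (2, 4), (4, 7)]; region rows[0,8) x cols[4,8) = 8x4
Op 7 cut(5, 2): punch at orig (5,6); cuts so far [(0, 5), (2, 4), (4, 7), (5, 6)]; region rows[0,8) x cols[4,8) = 8x4
Unfold 1 (reflect across v@4): 8 holes -> [(0, 2), (0, 5), (2, 3), (2, 4), (4, 0), (4, 7), (5, 1), (5, 6)]
Unfold 2 (reflect across v@8): 16 holes -> [(0, 2), (0, 5), (0, 10), (0, 13), (2, 3), (2, 4), (2, 11), (2, 12), (4, 0), (4, 7), (4, 8), (4, 15), (5, 1), (5, 6), (5, 9), (5, 14)]
Unfold 3 (reflect across h@8): 32 holes -> [(0, 2), (0, 5), (0, 10), (0, 13), (2, 3), (2, 4), (2, 11), (2, 12), (4, 0), (4, 7), (4, 8), (4, 15), (5, 1), (5, 6), (5, 9), (5, 14), (10, 1), (10, 6), (10, 9), (10, 14), (11, 0), (11, 7), (11, 8), (11, 15), (13, 3), (13, 4), (13, 11), (13, 12), (15, 2), (15, 5), (15, 10), (15, 13)]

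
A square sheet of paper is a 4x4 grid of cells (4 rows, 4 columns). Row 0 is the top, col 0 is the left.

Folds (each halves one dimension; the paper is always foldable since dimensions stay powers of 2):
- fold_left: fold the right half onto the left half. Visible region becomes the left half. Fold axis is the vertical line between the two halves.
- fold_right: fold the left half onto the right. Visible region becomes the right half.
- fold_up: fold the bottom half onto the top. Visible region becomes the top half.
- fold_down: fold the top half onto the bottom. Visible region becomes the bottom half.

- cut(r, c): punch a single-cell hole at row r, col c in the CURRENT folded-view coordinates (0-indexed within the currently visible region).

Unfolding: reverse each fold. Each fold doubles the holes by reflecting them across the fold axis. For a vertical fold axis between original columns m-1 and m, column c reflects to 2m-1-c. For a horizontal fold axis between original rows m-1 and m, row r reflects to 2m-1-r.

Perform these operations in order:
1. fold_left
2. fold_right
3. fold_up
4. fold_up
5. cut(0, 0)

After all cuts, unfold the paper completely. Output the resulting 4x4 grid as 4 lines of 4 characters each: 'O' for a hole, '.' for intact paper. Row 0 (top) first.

Answer: OOOO
OOOO
OOOO
OOOO

Derivation:
Op 1 fold_left: fold axis v@2; visible region now rows[0,4) x cols[0,2) = 4x2
Op 2 fold_right: fold axis v@1; visible region now rows[0,4) x cols[1,2) = 4x1
Op 3 fold_up: fold axis h@2; visible region now rows[0,2) x cols[1,2) = 2x1
Op 4 fold_up: fold axis h@1; visible region now rows[0,1) x cols[1,2) = 1x1
Op 5 cut(0, 0): punch at orig (0,1); cuts so far [(0, 1)]; region rows[0,1) x cols[1,2) = 1x1
Unfold 1 (reflect across h@1): 2 holes -> [(0, 1), (1, 1)]
Unfold 2 (reflect across h@2): 4 holes -> [(0, 1), (1, 1), (2, 1), (3, 1)]
Unfold 3 (reflect across v@1): 8 holes -> [(0, 0), (0, 1), (1, 0), (1, 1), (2, 0), (2, 1), (3, 0), (3, 1)]
Unfold 4 (reflect across v@2): 16 holes -> [(0, 0), (0, 1), (0, 2), (0, 3), (1, 0), (1, 1), (1, 2), (1, 3), (2, 0), (2, 1), (2, 2), (2, 3), (3, 0), (3, 1), (3, 2), (3, 3)]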